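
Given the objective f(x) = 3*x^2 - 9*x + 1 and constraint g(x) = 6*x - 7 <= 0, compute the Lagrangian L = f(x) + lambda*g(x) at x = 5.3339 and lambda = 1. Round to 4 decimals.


Step 1: Evaluate f(x).
f(5.3339) = 3*5.3339^2 - 9*5.3339 + 1 = 38.3464
Step 2: Evaluate g(x).
g(5.3339) = 6*5.3339 - 7 = 25.0034
Step 3: Compute Lagrangian.
L = 38.3464 + 1*25.0034 = 63.3498


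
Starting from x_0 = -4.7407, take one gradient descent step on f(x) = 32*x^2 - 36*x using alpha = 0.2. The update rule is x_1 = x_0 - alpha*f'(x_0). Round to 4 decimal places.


We compute the gradient at x_0 and apply the update.
f'(x) = 64*x - 36
f'(-4.7407) = 64*-4.7407 - 36 = -339.4048
x_1 = -4.7407 - 0.2*-339.4048 = 63.1403


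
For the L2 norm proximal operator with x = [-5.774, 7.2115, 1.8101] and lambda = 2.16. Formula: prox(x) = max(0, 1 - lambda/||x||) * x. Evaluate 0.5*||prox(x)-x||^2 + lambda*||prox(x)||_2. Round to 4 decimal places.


Step 1: Compute ||x||.
||x|| = 9.4139
Step 2: Compute scaling factor.
scale = max(0, 1 - 2.16/9.4139) = 0.7706
Step 3: prox(x) = [-4.4492, 5.5568, 1.3948]
||prox(x)|| = 7.2539
Step 4: Proximal objective.
0.5*||prox-x||^2 = 2.3328
lambda*||prox|| = 15.6684
Total = 18.0012


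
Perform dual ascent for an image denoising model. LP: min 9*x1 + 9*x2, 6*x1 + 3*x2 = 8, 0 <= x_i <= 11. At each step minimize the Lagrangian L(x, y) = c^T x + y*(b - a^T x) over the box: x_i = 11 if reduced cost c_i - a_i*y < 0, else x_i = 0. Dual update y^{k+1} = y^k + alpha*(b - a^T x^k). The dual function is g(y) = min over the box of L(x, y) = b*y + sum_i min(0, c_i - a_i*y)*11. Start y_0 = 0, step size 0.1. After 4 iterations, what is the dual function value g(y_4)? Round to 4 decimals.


Dual ascent for LP: min 9*x1 + 9*x2, 6*x1 + 3*x2 = 8, 0 <= x_i <= 11
Step 1: y^k = 0.0, reduced costs: (9.0, 9.0)
  x^k = (0.0, 0.0), subgradient = b - a^T x = 8.0
  y^{k+1} = 0.0 + 0.1*8.0 = 0.8
Step 2: y^k = 0.8, reduced costs: (4.2, 6.6)
  x^k = (0.0, 0.0), subgradient = b - a^T x = 8.0
  y^{k+1} = 0.8 + 0.1*8.0 = 1.6
Step 3: y^k = 1.6, reduced costs: (-0.6, 4.2)
  x^k = (11.0, 0.0), subgradient = b - a^T x = -58.0
  y^{k+1} = 1.6 + 0.1*-58.0 = -4.2
Step 4: y^k = -4.2, reduced costs: (34.2, 21.6)
  x^k = (0.0, 0.0), subgradient = b - a^T x = 8.0
  y^{k+1} = -4.2 + 0.1*8.0 = -3.4
Dual objective at y_4 = -3.4: reduced costs (29.4, 19.2), box minimizer x = (0.0, 0.0)
g(y_4) = b*y + (c1 - a1*y)*x1 + (c2 - a2*y)*x2 = 8*(-3.4) + 29.4*0.0 + 19.2*0.0 = -27.2 + 0.0 + 0.0 = -27.2


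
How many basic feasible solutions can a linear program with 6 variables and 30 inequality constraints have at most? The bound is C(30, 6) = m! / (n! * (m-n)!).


Each vertex corresponds to some choice of n active constraints out of m, so the number of vertices is at most C(m, n) = m! / (n!(m-n)!).
m = 30, n = 6
Numerator: 30 * 29 * 28 * 27 * 26 * 25
Denominator: 6! = 720
C(30, 6) = 593775


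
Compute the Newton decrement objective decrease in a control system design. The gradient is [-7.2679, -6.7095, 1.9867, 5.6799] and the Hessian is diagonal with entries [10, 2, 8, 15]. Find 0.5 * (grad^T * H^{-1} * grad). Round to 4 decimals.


Step 1: H is diagonal, so H^(-1) * g = [-0.7268, -3.3548, 0.2483, 0.3787].
Step 2: g^T H^(-1) g = sum_i g_i^2 / H_ii
  = (-7.2679)^2/10 + (-6.7095)^2/2 + (1.9867)^2/8 + (5.6799)^2/15
  = 5.2822 + 22.5087 + 0.4934 + 2.1508 = 30.4351
Step 3: Objective decrease = 0.5 * g^T H^(-1) g = 15.2175


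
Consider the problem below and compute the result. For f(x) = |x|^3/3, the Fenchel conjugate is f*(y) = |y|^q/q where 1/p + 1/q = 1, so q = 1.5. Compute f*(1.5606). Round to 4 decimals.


The conjugate exponent q satisfies 1/p + 1/q = 1.
p = 3, so q = 3/(3 - 1) = 1.5
|y|^q = 1.5606^1.5 = 1.9496
f*(1.5606) = 1.9496 / 1.5 = 1.2997


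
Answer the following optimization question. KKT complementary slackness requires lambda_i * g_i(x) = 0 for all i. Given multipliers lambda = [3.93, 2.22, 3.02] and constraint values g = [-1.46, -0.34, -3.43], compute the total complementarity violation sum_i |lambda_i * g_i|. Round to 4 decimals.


KKT complementary slackness check:
lambda_1 * g_1 = 3.93 * -1.46 = -5.7378
lambda_2 * g_2 = 2.22 * -0.34 = -0.7548
lambda_3 * g_3 = 3.02 * -3.43 = -10.3586
Total violation = 5.7378 + 0.7548 + 10.3586 = 16.8512


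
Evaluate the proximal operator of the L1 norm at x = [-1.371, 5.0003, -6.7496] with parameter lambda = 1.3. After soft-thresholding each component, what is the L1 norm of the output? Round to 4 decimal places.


Soft-thresholding with lambda = 1.3:
prox(-1.371) = sign(-1.371)*max(|-1.371| - 1.3, 0) = -0.071
prox(5.0003) = sign(5.0003)*max(|5.0003| - 1.3, 0) = 3.7003
prox(-6.7496) = sign(-6.7496)*max(|-6.7496| - 1.3, 0) = -5.4496
prox(x) = [-0.071, 3.7003, -5.4496]
||prox(x)||_1 = 0.071 + 3.7003 + 5.4496 = 9.2209


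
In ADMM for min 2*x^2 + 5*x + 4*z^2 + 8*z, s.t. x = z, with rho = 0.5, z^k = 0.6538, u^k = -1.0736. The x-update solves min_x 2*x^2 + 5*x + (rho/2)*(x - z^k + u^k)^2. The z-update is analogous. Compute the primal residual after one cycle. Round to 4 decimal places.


ADMM iteration with rho = 0.5, z^k = 0.6538, u^k = -1.0736
Step 1: x-update.
Minimize 2*x^2 + 5*x + (0.5/2)*(x - 0.6538 - 1.0736)^2
FOC: (2*2 + 0.5)*x = -5 + 0.5*(0.6538 + 1.0736)
x^{k+1} = -0.9192
Step 2: z-update.
Minimize 4*z^2 + 8*z + (0.5/2)*(-0.9192 - z - 1.0736)^2
FOC: (2*4 + 0.5)*z = -8 + 0.5*(-0.9192 - 1.0736)
z^{k+1} = -1.0584
Step 3: u-update.
u^{k+1} = -1.0736 - 0.9192 + 1.0584 = -0.9344
Step 4: Primal residual = |-0.9192 + 1.0584| = 0.1392


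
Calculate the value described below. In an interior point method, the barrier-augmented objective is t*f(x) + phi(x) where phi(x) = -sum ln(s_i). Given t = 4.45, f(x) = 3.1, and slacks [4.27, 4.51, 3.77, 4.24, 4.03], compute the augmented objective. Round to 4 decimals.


Step 1: Compute log-barrier.
ln values: [1.4516, 1.5063, 1.3271, 1.4446, 1.3938]
phi = -(1.4516 + 1.5063 + 1.3271 + 1.4446 + 1.3938) = -7.1233
Step 2: Compute augmented objective.
t*f(x) = 4.45*3.1 = 13.795
Total = 13.795 - 7.1233 = 6.6717


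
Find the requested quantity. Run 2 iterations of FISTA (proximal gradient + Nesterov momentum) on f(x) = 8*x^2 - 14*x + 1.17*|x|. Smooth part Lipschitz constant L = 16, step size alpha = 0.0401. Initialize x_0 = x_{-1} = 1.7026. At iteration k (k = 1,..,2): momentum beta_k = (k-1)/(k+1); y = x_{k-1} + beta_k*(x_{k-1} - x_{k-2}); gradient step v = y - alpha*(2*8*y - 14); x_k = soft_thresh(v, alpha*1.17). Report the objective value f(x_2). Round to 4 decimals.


FISTA on f(x) = 8*x^2 - 14*x + 1.17*|x|
L = 16, alpha = 0.0401
Iteration 1: beta = 0.0, y = 1.7026 + 0.0*(1.7026 - 1.7026) = 1.7026
  grad(y) = 13.2416, v = y - alpha*grad = 1.1716
  prox(v) = soft_thresh(1.1716, 0.0469) = 1.1247
Iteration 2: beta = 0.3333, y = 1.1247 + 0.3333*(1.1247 - 1.7026) = 0.9321
  grad(y) = 0.913, v = y - alpha*grad = 0.8955
  prox(v) = soft_thresh(0.8955, 0.0469) = 0.8485
f(x_2) = 8*0.8485^2 - 14*0.8485 + 1.17*|0.8485| = -5.1266


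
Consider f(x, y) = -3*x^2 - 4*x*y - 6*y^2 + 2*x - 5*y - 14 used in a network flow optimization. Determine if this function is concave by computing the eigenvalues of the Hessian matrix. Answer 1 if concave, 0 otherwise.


The Hessian of f(x,y) = -3*x^2 - 4*x*y - 6*y^2 + 2*x - 5*y - 14 is:
H = [[-6, -4], [-4, -12]]
Trace = -6 - 12 = -18
Determinant = -6*-12 - (-4)^2 = 56
Discriminant = (-18)^2 - 4*56 = 100.0
Eigenvalues: lambda_1 = -14.0, lambda_2 = -4.0
The function is concave.

1


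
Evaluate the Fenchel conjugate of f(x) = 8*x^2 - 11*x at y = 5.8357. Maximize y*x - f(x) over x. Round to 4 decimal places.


f*(y) = sup_x {y*x - a*x^2 - b*x} = sup_x {(y-b)*x - a*x^2}
FOC: (y - b) - 2a*x = 0 => x* = (y - b)/(2a)
x* = (5.8357 + 11)/(2*8) = 1.0522
f*(5.8357) = (y-b)^2/(4a) = (5.8357 + 11)^2/(4*8)
= 283.4408/32 = 8.8575


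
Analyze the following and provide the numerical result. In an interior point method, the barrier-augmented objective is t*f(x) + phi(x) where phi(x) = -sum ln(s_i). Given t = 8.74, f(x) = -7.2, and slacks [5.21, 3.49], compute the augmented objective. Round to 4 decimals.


Step 1: Compute log-barrier.
ln values: [1.6506, 1.2499]
phi = -(1.6506 + 1.2499) = -2.9005
Step 2: Compute augmented objective.
t*f(x) = 8.74*-7.2 = -62.928
Total = -62.928 - 2.9005 = -65.8285


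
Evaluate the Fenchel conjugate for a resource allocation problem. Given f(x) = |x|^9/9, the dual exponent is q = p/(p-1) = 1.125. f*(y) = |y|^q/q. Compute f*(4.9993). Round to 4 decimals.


The conjugate exponent q satisfies 1/p + 1/q = 1.
p = 9, so q = 9/(9 - 1) = 1.125
|y|^q = 4.9993^1.125 = 6.1133
f*(4.9993) = 6.1133 / 1.125 = 5.434


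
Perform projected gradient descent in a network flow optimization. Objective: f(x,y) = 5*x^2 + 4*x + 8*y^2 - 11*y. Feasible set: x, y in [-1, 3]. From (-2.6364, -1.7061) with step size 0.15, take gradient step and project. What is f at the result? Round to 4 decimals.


Step 1: Compute gradient at (-2.6364, -1.7061).
grad_x = 2*5*-2.6364 + 4 = -22.364
grad_y = 2*8*-1.7061 - 11 = -38.2976
Step 2: Gradient step.
x_raw = -2.6364 - 0.15*-22.364 = 0.7182
y_raw = -1.7061 - 0.15*-38.2976 = 4.0385
Step 3: Project onto [-1, 3].
x_proj = clip(0.7182) = 0.7182
y_proj = clip(4.0385) = 3.0
Step 4: Evaluate f.
f(0.7182, 3.0) = 44.4519


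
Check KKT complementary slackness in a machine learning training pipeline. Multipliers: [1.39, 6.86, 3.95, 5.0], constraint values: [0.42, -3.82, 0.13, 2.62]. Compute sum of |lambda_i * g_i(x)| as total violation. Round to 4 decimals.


KKT complementary slackness check:
lambda_1 * g_1 = 1.39 * 0.42 = 0.5838
lambda_2 * g_2 = 6.86 * -3.82 = -26.2052
lambda_3 * g_3 = 3.95 * 0.13 = 0.5135
lambda_4 * g_4 = 5.0 * 2.62 = 13.1
Total violation = 0.5838 + 26.2052 + 0.5135 + 13.1 = 40.4025


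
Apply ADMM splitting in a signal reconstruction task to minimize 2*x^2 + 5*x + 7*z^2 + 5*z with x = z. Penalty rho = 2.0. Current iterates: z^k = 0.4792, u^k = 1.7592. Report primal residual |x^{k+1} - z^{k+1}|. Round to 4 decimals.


ADMM iteration with rho = 2.0, z^k = 0.4792, u^k = 1.7592
Step 1: x-update.
Minimize 2*x^2 + 5*x + (2.0/2)*(x - 0.4792 + 1.7592)^2
FOC: (2*2 + 2.0)*x = -5 + 2.0*(0.4792 - 1.7592)
x^{k+1} = -1.26
Step 2: z-update.
Minimize 7*z^2 + 5*z + (2.0/2)*(-1.26 - z + 1.7592)^2
FOC: (2*7 + 2.0)*z = -5 + 2.0*(-1.26 + 1.7592)
z^{k+1} = -0.2501
Step 3: u-update.
u^{k+1} = 1.7592 - 1.26 + 0.2501 = 0.7493
Step 4: Primal residual = |-1.26 + 0.2501| = 1.0099


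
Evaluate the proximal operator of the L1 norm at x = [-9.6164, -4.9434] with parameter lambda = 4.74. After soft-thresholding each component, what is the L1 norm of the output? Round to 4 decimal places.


Soft-thresholding with lambda = 4.74:
prox(-9.6164) = sign(-9.6164)*max(|-9.6164| - 4.74, 0) = -4.8764
prox(-4.9434) = sign(-4.9434)*max(|-4.9434| - 4.74, 0) = -0.2034
prox(x) = [-4.8764, -0.2034]
||prox(x)||_1 = 4.8764 + 0.2034 = 5.0798


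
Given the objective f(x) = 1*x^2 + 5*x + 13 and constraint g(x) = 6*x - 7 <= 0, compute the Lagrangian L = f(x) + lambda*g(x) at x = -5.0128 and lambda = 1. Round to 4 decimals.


Step 1: Evaluate f(x).
f(-5.0128) = 1*(-5.0128)^2 + 5*(-5.0128) + 13 = 13.0642
Step 2: Evaluate g(x).
g(-5.0128) = 6*-5.0128 - 7 = -37.0768
Step 3: Compute Lagrangian.
L = 13.0642 + 1*-37.0768 = -24.0126


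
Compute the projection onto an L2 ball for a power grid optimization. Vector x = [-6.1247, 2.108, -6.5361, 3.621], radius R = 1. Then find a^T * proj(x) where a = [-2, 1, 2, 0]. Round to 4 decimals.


Step 1: Compute ||x|| (intermediates to 6 decimals).
||x|| = sqrt((-6.1247)^2 + 2.108^2 + (-6.5361)^2 + 3.621^2) = 9.888774
Step 2: Project.
Since ||x|| > R, scale = R/||x|| = 1/9.888774 = 0.101125, proj(x) = scale * x
proj(x) = [-0.61936, 0.213172, -0.660963, 0.366174]
Step 3: Dot product.
a^T * proj(x) = -2*(-0.61936) + 1*0.213172 + 2*(-0.660963) + 0*0.366174 = 0.13


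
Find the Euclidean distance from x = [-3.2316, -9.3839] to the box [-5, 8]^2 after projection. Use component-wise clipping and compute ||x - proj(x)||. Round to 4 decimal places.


Project each component onto [-5, 8].
clip(-3.2316) = -3.2316, clip(-9.3839) = -5.0
Projection = [-3.2316, -5.0]
Squared diffs: [0.0, 19.2186]
Distance = sqrt(19.2186) = 4.3839


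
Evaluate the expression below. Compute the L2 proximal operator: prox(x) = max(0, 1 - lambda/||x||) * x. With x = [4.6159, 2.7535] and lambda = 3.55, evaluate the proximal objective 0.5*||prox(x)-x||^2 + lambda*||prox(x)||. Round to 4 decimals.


Step 1: Compute ||x||.
||x|| = 5.3748
Step 2: Compute scaling factor.
scale = max(0, 1 - 3.55/5.3748) = 0.3395
Step 3: prox(x) = [1.5671, 0.9348]
||prox(x)|| = 1.8248
Step 4: Proximal objective.
0.5*||prox-x||^2 = 6.3013
lambda*||prox|| = 6.478
Total = 12.7792


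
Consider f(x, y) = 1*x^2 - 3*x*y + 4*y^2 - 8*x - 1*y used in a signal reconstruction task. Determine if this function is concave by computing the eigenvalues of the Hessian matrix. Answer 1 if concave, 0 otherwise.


The Hessian of f(x,y) = 1*x^2 - 3*x*y + 4*y^2 - 8*x - 1*y is:
H = [[2, -3], [-3, 8]]
Trace = 2 + 8 = 10
Determinant = 2*8 - (-3)^2 = 7
Discriminant = (10)^2 - 4*7 = 72.0
Eigenvalues: lambda_1 = 0.7574, lambda_2 = 9.2426
The function is not concave.

0


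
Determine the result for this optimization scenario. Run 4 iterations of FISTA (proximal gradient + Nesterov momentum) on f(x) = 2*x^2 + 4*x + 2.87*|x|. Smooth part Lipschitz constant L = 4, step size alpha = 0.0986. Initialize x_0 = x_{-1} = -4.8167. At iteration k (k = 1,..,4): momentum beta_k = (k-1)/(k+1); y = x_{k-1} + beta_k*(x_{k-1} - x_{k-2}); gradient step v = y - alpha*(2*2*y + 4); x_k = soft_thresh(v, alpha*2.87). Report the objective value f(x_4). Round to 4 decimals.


FISTA on f(x) = 2*x^2 + 4*x + 2.87*|x|
L = 4, alpha = 0.0986
Iteration 1: beta = 0.0, y = -4.8167 + 0.0*(-4.8167 + 4.8167) = -4.8167
  grad(y) = -15.2668, v = y - alpha*grad = -3.3114
  prox(v) = soft_thresh(-3.3114, 0.283) = -3.0284
Iteration 2: beta = 0.3333, y = -3.0284 + 0.3333*(-3.0284 + 4.8167) = -2.4323
  grad(y) = -5.7293, v = y - alpha*grad = -1.8674
  prox(v) = soft_thresh(-1.8674, 0.283) = -1.5844
Iteration 3: beta = 0.5, y = -1.5844 + 0.5*(-1.5844 + 3.0284) = -0.8624
  grad(y) = 0.5503, v = y - alpha*grad = -0.9167
  prox(v) = soft_thresh(-0.9167, 0.283) = -0.6337
Iteration 4: beta = 0.6, y = -0.6337 + 0.6*(-0.6337 + 1.5844) = -0.0633
  grad(y) = 3.7469, v = y - alpha*grad = -0.4327
  prox(v) = soft_thresh(-0.4327, 0.283) = -0.1497
f(x_4) = 2*(-0.1497)^2 + 4*(-0.1497) + 2.87*|-0.1497| = -0.1244


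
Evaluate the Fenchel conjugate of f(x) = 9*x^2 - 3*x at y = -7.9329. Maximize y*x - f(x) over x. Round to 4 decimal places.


f*(y) = sup_x {y*x - a*x^2 - b*x} = sup_x {(y-b)*x - a*x^2}
FOC: (y - b) - 2a*x = 0 => x* = (y - b)/(2a)
x* = (-7.9329 + 3)/(2*9) = -0.2741
f*(-7.9329) = (y-b)^2/(4a) = (-7.9329 + 3)^2/(4*9)
= 24.3335/36 = 0.6759


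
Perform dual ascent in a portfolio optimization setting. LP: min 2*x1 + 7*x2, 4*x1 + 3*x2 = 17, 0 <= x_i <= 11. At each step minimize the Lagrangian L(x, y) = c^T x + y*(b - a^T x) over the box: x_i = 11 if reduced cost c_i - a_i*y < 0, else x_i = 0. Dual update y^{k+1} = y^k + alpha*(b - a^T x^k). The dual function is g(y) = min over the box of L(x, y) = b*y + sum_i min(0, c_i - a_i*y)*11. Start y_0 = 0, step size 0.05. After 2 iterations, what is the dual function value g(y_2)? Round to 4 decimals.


Dual ascent for LP: min 2*x1 + 7*x2, 4*x1 + 3*x2 = 17, 0 <= x_i <= 11
Step 1: y^k = 0.0, reduced costs: (2.0, 7.0)
  x^k = (0.0, 0.0), subgradient = b - a^T x = 17.0
  y^{k+1} = 0.0 + 0.05*17.0 = 0.85
Step 2: y^k = 0.85, reduced costs: (-1.4, 4.45)
  x^k = (11.0, 0.0), subgradient = b - a^T x = -27.0
  y^{k+1} = 0.85 + 0.05*-27.0 = -0.5
Dual objective at y_2 = -0.5: reduced costs (4.0, 8.5), box minimizer x = (0.0, 0.0)
g(y_2) = b*y + (c1 - a1*y)*x1 + (c2 - a2*y)*x2 = 17*(-0.5) + 4.0*0.0 + 8.5*0.0 = -8.5 + 0.0 + 0.0 = -8.5


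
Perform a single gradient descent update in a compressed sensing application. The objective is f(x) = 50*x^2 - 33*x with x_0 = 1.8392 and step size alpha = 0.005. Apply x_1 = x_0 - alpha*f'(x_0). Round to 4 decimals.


We compute the gradient at x_0 and apply the update.
f'(x) = 100*x - 33
f'(1.8392) = 100*1.8392 - 33 = 150.92
x_1 = 1.8392 - 0.005*150.92 = 1.0846


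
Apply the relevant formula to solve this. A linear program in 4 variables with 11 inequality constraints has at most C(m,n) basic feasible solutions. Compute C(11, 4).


Each vertex corresponds to some choice of n active constraints out of m, so the number of vertices is at most C(m, n) = m! / (n!(m-n)!).
m = 11, n = 4
Numerator: 11 * 10 * 9 * 8
Denominator: 4! = 24
C(11, 4) = 330


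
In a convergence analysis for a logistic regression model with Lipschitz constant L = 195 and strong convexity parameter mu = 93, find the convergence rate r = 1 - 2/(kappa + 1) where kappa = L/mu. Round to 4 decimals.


Step 1: Compute the condition number.
kappa = L/mu = 195/93 = 2.0968
Step 2: Compute the convergence rate.
r = 1 - 2/(kappa + 1) = 1 - 2*mu/(L + mu) = (L - mu)/(L + mu) = 102/288 = 0.3542


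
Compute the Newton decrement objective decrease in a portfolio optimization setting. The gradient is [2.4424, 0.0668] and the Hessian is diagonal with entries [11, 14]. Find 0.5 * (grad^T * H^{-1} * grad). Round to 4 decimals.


Step 1: H is diagonal, so H^(-1) * g = [0.222, 0.0048].
Step 2: g^T H^(-1) g = sum_i g_i^2 / H_ii
  = (2.4424)^2/11 + (0.0668)^2/14
  = 0.5423 + 0.0003 = 0.5426
Step 3: Objective decrease = 0.5 * g^T H^(-1) g = 0.2713


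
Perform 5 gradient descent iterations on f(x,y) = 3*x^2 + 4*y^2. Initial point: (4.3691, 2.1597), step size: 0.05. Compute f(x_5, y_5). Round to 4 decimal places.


Gradient descent on f(x,y) = 3*x^2 + 4*y^2.
Starting point: (4.3691, 2.1597), alpha = 0.05
Step 1: grad_x = 2*3*4.3691 = 26.2146, grad_y = 2*4*2.1597 = 17.2776
  x_1 = 4.3691 - 0.05*26.2146 = 3.0584
  y_1 = 2.1597 - 0.05*17.2776 = 1.2958
Step 2: grad_x = 2*3*3.0584 = 18.3502, grad_y = 2*4*1.2958 = 10.3666
  x_2 = 3.0584 - 0.05*18.3502 = 2.1409
  y_2 = 1.2958 - 0.05*10.3666 = 0.7775
Step 3: grad_x = 2*3*2.1409 = 12.8452, grad_y = 2*4*0.7775 = 6.2199
  x_3 = 2.1409 - 0.05*12.8452 = 1.4986
  y_3 = 0.7775 - 0.05*6.2199 = 0.4665
Step 4: grad_x = 2*3*1.4986 = 8.9916, grad_y = 2*4*0.4665 = 3.732
  x_4 = 1.4986 - 0.05*8.9916 = 1.049
  y_4 = 0.4665 - 0.05*3.732 = 0.2799
Step 5: grad_x = 2*3*1.049 = 6.2941, grad_y = 2*4*0.2799 = 2.2392
  x_5 = 1.049 - 0.05*6.2941 = 0.7343
  y_5 = 0.2799 - 0.05*2.2392 = 0.1679
f(0.7343, 0.1679) = 3*0.7343^2 + 4*0.1679^2 = 1.7305


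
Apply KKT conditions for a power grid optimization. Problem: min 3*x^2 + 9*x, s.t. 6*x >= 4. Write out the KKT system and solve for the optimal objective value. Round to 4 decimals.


Step 1: Try lambda = 0 (constraint inactive).
x_unc = -9/(2*3) = -1.5
Check: 6*-1.5 = -9.0 < 4 -- violated!
Step 2: Constraint must be active: 6*x = 4
x* = 4/6 = 2/3 = 0.6667 (rounded; the exact value 2/3 is used below)
lambda = (2*3*(2/3) + 9)/6 = 2.1667
Step 3: Compute optimal value.
f(x*) = 3*(2/3)^2 + 9*(2/3) = 7.3333


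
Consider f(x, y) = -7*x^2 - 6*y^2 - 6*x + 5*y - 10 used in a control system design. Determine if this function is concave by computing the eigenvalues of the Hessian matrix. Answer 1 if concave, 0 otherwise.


The Hessian of f(x,y) = -7*x^2 - 6*y^2 - 6*x + 5*y - 10 is:
H = [[-14, 0], [0, -12]]
Trace = -14 - 12 = -26
Determinant = -14*-12 - (0)^2 = 168
Discriminant = (-26)^2 - 4*168 = 4.0
Eigenvalues: lambda_1 = -14.0, lambda_2 = -12.0
The function is concave.

1


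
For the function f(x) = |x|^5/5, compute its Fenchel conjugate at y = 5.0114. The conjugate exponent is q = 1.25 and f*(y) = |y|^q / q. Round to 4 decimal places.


The conjugate exponent q satisfies 1/p + 1/q = 1.
p = 5, so q = 5/(5 - 1) = 1.25
|y|^q = 5.0114^1.25 = 7.4981
f*(5.0114) = 7.4981 / 1.25 = 5.9984


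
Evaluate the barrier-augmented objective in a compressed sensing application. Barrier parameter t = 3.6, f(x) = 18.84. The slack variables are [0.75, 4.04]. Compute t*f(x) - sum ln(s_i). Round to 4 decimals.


Step 1: Compute log-barrier.
ln values: [-0.2877, 1.3962]
phi = -(-0.2877 + 1.3962) = -1.1086
Step 2: Compute augmented objective.
t*f(x) = 3.6*18.84 = 67.824
Total = 67.824 - 1.1086 = 66.7154


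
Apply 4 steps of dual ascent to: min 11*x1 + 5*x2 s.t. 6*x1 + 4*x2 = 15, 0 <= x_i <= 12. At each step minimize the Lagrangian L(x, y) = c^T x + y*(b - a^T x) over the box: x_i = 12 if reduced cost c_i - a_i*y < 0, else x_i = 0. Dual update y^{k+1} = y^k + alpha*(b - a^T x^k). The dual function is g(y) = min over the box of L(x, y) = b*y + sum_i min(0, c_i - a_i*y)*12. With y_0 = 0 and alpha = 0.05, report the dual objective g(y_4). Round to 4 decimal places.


Dual ascent for LP: min 11*x1 + 5*x2, 6*x1 + 4*x2 = 15, 0 <= x_i <= 12
Step 1: y^k = 0.0, reduced costs: (11.0, 5.0)
  x^k = (0.0, 0.0), subgradient = b - a^T x = 15.0
  y^{k+1} = 0.0 + 0.05*15.0 = 0.75
Step 2: y^k = 0.75, reduced costs: (6.5, 2.0)
  x^k = (0.0, 0.0), subgradient = b - a^T x = 15.0
  y^{k+1} = 0.75 + 0.05*15.0 = 1.5
Step 3: y^k = 1.5, reduced costs: (2.0, -1.0)
  x^k = (0.0, 12.0), subgradient = b - a^T x = -33.0
  y^{k+1} = 1.5 + 0.05*-33.0 = -0.15
Step 4: y^k = -0.15, reduced costs: (11.9, 5.6)
  x^k = (0.0, 0.0), subgradient = b - a^T x = 15.0
  y^{k+1} = -0.15 + 0.05*15.0 = 0.6
Dual objective at y_4 = 0.6: reduced costs (7.4, 2.6), box minimizer x = (0.0, 0.0)
g(y_4) = b*y + (c1 - a1*y)*x1 + (c2 - a2*y)*x2 = 15*0.6 + 7.4*0.0 + 2.6*0.0 = 9.0 + 0.0 + 0.0 = 9.0


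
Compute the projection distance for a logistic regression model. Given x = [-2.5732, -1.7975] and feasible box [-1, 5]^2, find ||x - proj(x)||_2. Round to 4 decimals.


Project each component onto [-1, 5].
clip(-2.5732) = -1.0, clip(-1.7975) = -1.0
Projection = [-1.0, -1.0]
Squared diffs: [2.475, 0.636]
Distance = sqrt(3.111) = 1.7638


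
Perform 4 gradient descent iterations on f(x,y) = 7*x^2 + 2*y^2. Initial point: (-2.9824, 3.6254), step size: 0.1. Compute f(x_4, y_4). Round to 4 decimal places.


Gradient descent on f(x,y) = 7*x^2 + 2*y^2.
Starting point: (-2.9824, 3.6254), alpha = 0.1
Step 1: grad_x = 2*7*-2.9824 = -41.7536, grad_y = 2*2*3.6254 = 14.5016
  x_1 = -2.9824 - 0.1*-41.7536 = 1.193
  y_1 = 3.6254 - 0.1*14.5016 = 2.1752
Step 2: grad_x = 2*7*1.193 = 16.7014, grad_y = 2*2*2.1752 = 8.701
  x_2 = 1.193 - 0.1*16.7014 = -0.4772
  y_2 = 2.1752 - 0.1*8.701 = 1.3051
Step 3: grad_x = 2*7*-0.4772 = -6.6806, grad_y = 2*2*1.3051 = 5.2206
  x_3 = -0.4772 - 0.1*-6.6806 = 0.1909
  y_3 = 1.3051 - 0.1*5.2206 = 0.7831
Step 4: grad_x = 2*7*0.1909 = 2.6722, grad_y = 2*2*0.7831 = 3.1323
  x_4 = 0.1909 - 0.1*2.6722 = -0.0763
  y_4 = 0.7831 - 0.1*3.1323 = 0.4699
f(-0.0763, 0.4699) = 7*(-0.0763)^2 + 2*0.4699^2 = 0.4823


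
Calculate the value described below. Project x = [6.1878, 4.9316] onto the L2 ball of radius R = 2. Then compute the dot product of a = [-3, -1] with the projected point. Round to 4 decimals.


Step 1: Compute ||x|| (intermediates to 6 decimals).
||x|| = sqrt(6.1878^2 + 4.9316^2) = 7.91262
Step 2: Project.
Since ||x|| > R, scale = R/||x|| = 2/7.91262 = 0.252761, proj(x) = scale * x
proj(x) = [1.564035, 1.246516]
Step 3: Dot product.
a^T * proj(x) = -3*1.564035 - 1*1.246516 = -5.9386


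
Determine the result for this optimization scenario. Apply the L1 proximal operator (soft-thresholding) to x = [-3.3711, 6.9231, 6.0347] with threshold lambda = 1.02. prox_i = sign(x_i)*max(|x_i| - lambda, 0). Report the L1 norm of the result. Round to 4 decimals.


Soft-thresholding with lambda = 1.02:
prox(-3.3711) = sign(-3.3711)*max(|-3.3711| - 1.02, 0) = -2.3511
prox(6.9231) = sign(6.9231)*max(|6.9231| - 1.02, 0) = 5.9031
prox(6.0347) = sign(6.0347)*max(|6.0347| - 1.02, 0) = 5.0147
prox(x) = [-2.3511, 5.9031, 5.0147]
||prox(x)||_1 = 2.3511 + 5.9031 + 5.0147 = 13.2689


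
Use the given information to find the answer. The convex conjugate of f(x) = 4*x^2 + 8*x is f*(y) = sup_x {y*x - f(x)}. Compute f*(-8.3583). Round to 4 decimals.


f*(y) = sup_x {y*x - a*x^2 - b*x} = sup_x {(y-b)*x - a*x^2}
FOC: (y - b) - 2a*x = 0 => x* = (y - b)/(2a)
x* = (-8.3583 - 8)/(2*4) = -2.0448
f*(-8.3583) = (y-b)^2/(4a) = (-8.3583 - 8)^2/(4*4)
= 267.594/16 = 16.7246


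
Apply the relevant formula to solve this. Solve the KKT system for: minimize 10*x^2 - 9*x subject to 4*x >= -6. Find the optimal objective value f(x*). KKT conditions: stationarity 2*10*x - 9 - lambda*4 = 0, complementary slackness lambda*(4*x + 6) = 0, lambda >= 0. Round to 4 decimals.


Step 1: Try lambda = 0 (constraint inactive).
Stationarity: 2*10*x - 9 = 0
x* = 9/(2*10) = 0.45
Check constraint: 4*0.45 = 1.8 >= -6 -- satisfied.
Step 2: Compute optimal value.
f(x*) = 10*0.45^2 - 9*0.45 = -2.025


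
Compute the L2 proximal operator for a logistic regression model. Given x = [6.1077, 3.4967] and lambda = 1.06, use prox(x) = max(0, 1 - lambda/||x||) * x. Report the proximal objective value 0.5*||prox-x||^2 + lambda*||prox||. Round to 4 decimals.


Step 1: Compute ||x||.
||x|| = 7.0378
Step 2: Compute scaling factor.
scale = max(0, 1 - 1.06/7.0378) = 0.8494
Step 3: prox(x) = [5.1878, 2.97]
||prox(x)|| = 5.9778
Step 4: Proximal objective.
0.5*||prox-x||^2 = 0.5618
lambda*||prox|| = 6.3365
Total = 6.8983


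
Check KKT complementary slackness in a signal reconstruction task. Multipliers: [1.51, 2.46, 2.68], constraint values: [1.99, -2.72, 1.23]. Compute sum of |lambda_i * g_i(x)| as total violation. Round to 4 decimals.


KKT complementary slackness check:
lambda_1 * g_1 = 1.51 * 1.99 = 3.0049
lambda_2 * g_2 = 2.46 * -2.72 = -6.6912
lambda_3 * g_3 = 2.68 * 1.23 = 3.2964
Total violation = 3.0049 + 6.6912 + 3.2964 = 12.9925


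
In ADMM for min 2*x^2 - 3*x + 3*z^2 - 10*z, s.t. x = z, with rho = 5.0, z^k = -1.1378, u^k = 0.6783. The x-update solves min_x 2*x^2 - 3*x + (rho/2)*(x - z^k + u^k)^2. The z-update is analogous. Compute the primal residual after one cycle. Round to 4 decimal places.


ADMM iteration with rho = 5.0, z^k = -1.1378, u^k = 0.6783
Step 1: x-update.
Minimize 2*x^2 - 3*x + (5.0/2)*(x + 1.1378 + 0.6783)^2
FOC: (2*2 + 5.0)*x = 3 + 5.0*(-1.1378 - 0.6783)
x^{k+1} = -0.6756
Step 2: z-update.
Minimize 3*z^2 - 10*z + (5.0/2)*(-0.6756 - z + 0.6783)^2
FOC: (2*3 + 5.0)*z = 10 + 5.0*(-0.6756 + 0.6783)
z^{k+1} = 0.9103
Step 3: u-update.
u^{k+1} = 0.6783 - 0.6756 - 0.9103 = -0.9076
Step 4: Primal residual = |-0.6756 - 0.9103| = 1.5859


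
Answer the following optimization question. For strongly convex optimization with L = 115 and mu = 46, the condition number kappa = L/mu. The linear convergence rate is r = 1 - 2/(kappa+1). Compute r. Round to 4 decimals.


Step 1: Compute the condition number.
kappa = L/mu = 115/46 = 2.5
Step 2: Compute the convergence rate.
r = 1 - 2/(kappa + 1) = 1 - 2*mu/(L + mu) = (L - mu)/(L + mu) = 69/161 = 0.4286


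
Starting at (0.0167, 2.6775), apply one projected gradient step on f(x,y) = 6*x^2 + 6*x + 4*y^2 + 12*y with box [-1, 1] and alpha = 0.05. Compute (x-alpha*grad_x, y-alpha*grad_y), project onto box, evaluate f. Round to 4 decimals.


Step 1: Compute gradient at (0.0167, 2.6775).
grad_x = 2*6*0.0167 + 6 = 6.2004
grad_y = 2*4*2.6775 + 12 = 33.42
Step 2: Gradient step.
x_raw = 0.0167 - 0.05*6.2004 = -0.2933
y_raw = 2.6775 - 0.05*33.42 = 1.0065
Step 3: Project onto [-1, 1].
x_proj = clip(-0.2933) = -0.2933
y_proj = clip(1.0065) = 1.0
Step 4: Evaluate f.
f(-0.2933, 1.0) = 14.7563


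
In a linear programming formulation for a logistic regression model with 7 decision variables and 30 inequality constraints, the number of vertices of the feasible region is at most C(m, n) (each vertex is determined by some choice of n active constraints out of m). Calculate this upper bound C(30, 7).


Each vertex corresponds to some choice of n active constraints out of m, so the number of vertices is at most C(m, n) = m! / (n!(m-n)!).
m = 30, n = 7
Numerator: 30 * 29 * 28 * 27 * 26 * 25 * 24
Denominator: 7! = 5040
C(30, 7) = 2035800


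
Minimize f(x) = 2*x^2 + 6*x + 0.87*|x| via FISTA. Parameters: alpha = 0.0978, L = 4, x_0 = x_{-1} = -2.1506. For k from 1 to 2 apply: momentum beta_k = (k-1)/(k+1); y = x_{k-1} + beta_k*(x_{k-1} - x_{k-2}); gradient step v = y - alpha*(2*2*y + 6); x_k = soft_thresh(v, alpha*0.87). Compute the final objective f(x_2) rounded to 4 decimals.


FISTA on f(x) = 2*x^2 + 6*x + 0.87*|x|
L = 4, alpha = 0.0978
Iteration 1: beta = 0.0, y = -2.1506 + 0.0*(-2.1506 + 2.1506) = -2.1506
  grad(y) = -2.6024, v = y - alpha*grad = -1.8961
  prox(v) = soft_thresh(-1.8961, 0.0851) = -1.811
Iteration 2: beta = 0.3333, y = -1.811 + 0.3333*(-1.811 + 2.1506) = -1.6978
  grad(y) = -0.7912, v = y - alpha*grad = -1.6204
  prox(v) = soft_thresh(-1.6204, 0.0851) = -1.5353
f(x_2) = 2*(-1.5353)^2 + 6*(-1.5353) + 0.87*|-1.5353| = -3.1618


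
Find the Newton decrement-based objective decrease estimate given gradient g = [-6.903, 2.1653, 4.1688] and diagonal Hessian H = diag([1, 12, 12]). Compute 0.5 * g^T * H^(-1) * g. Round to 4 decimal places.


Step 1: H is diagonal, so H^(-1) * g = [-6.903, 0.1804, 0.3474].
Step 2: g^T H^(-1) g = sum_i g_i^2 / H_ii
  = (-6.903)^2/1 + (2.1653)^2/12 + (4.1688)^2/12
  = 47.6514 + 0.3907 + 1.4482 = 49.4904
Step 3: Objective decrease = 0.5 * g^T H^(-1) g = 24.7452


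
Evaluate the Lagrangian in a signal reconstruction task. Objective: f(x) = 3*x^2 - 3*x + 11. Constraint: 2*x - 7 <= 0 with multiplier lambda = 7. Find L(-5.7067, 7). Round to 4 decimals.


Step 1: Evaluate f(x).
f(-5.7067) = 3*(-5.7067)^2 - 3*(-5.7067) + 11 = 125.8194
Step 2: Evaluate g(x).
g(-5.7067) = 2*-5.7067 - 7 = -18.4134
Step 3: Compute Lagrangian.
L = 125.8194 + 7*-18.4134 = -3.0744


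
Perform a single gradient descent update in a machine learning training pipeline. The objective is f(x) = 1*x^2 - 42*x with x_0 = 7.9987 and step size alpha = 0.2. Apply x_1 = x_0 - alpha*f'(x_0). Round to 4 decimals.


We compute the gradient at x_0 and apply the update.
f'(x) = 2*x - 42
f'(7.9987) = 2*7.9987 - 42 = -26.0026
x_1 = 7.9987 - 0.2*-26.0026 = 13.1992


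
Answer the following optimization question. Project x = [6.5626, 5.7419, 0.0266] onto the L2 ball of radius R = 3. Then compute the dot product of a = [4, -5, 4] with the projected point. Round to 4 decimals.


Step 1: Compute ||x|| (intermediates to 6 decimals).
||x|| = sqrt(6.5626^2 + 5.7419^2 + 0.0266^2) = 8.719968
Step 2: Project.
Since ||x|| > R, scale = R/||x|| = 3/8.719968 = 0.344038, proj(x) = scale * x
proj(x) = [2.257784, 1.975432, 0.009151]
Step 3: Dot product.
a^T * proj(x) = 4*2.257784 - 5*1.975432 + 4*0.009151 = -0.8094


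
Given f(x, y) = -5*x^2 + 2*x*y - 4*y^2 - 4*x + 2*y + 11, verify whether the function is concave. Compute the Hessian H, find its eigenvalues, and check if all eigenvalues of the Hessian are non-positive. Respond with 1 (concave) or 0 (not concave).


The Hessian of f(x,y) = -5*x^2 + 2*x*y - 4*y^2 - 4*x + 2*y + 11 is:
H = [[-10, 2], [2, -8]]
Trace = -10 - 8 = -18
Determinant = -10*-8 - (2)^2 = 76
Discriminant = (-18)^2 - 4*76 = 20.0
Eigenvalues: lambda_1 = -11.2361, lambda_2 = -6.7639
The function is concave.

1


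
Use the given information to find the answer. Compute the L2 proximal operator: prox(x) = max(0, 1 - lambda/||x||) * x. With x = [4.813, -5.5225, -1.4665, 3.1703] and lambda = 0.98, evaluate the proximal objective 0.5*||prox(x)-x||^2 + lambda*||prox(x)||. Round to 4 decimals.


Step 1: Compute ||x||.
||x|| = 8.1157
Step 2: Compute scaling factor.
scale = max(0, 1 - 0.98/8.1157) = 0.8792
Step 3: prox(x) = [4.2318, -4.8556, -1.2894, 2.7875]
||prox(x)|| = 7.1357
Step 4: Proximal objective.
0.5*||prox-x||^2 = 0.4802
lambda*||prox|| = 6.993
Total = 7.4732


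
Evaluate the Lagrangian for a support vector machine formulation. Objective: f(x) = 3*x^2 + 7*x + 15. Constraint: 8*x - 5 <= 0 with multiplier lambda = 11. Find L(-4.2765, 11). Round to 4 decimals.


Step 1: Evaluate f(x).
f(-4.2765) = 3*(-4.2765)^2 + 7*(-4.2765) + 15 = 39.9299
Step 2: Evaluate g(x).
g(-4.2765) = 8*-4.2765 - 5 = -39.212
Step 3: Compute Lagrangian.
L = 39.9299 + 11*-39.212 = -391.4021


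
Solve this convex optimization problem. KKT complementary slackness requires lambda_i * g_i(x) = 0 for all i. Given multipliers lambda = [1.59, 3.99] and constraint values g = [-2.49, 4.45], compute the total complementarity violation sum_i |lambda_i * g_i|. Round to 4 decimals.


KKT complementary slackness check:
lambda_1 * g_1 = 1.59 * -2.49 = -3.9591
lambda_2 * g_2 = 3.99 * 4.45 = 17.7555
Total violation = 3.9591 + 17.7555 = 21.7146


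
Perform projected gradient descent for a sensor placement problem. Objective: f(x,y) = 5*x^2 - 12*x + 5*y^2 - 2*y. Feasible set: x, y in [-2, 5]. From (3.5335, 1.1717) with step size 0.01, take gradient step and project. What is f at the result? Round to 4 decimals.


Step 1: Compute gradient at (3.5335, 1.1717).
grad_x = 2*5*3.5335 - 12 = 23.335
grad_y = 2*5*1.1717 - 2 = 9.717
Step 2: Gradient step.
x_raw = 3.5335 - 0.01*23.335 = 3.3002
y_raw = 1.1717 - 0.01*9.717 = 1.0745
Step 3: Project onto [-2, 5].
x_proj = clip(3.3002) = 3.3002
y_proj = clip(1.0745) = 1.0745
Step 4: Evaluate f.
f(3.3002, 1.0745) = 18.4772


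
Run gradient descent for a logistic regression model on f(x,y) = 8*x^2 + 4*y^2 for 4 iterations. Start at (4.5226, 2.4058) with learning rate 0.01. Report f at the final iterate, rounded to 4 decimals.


Gradient descent on f(x,y) = 8*x^2 + 4*y^2.
Starting point: (4.5226, 2.4058), alpha = 0.01
Step 1: grad_x = 2*8*4.5226 = 72.3616, grad_y = 2*4*2.4058 = 19.2464
  x_1 = 4.5226 - 0.01*72.3616 = 3.799
  y_1 = 2.4058 - 0.01*19.2464 = 2.2133
Step 2: grad_x = 2*8*3.799 = 60.7837, grad_y = 2*4*2.2133 = 17.7067
  x_2 = 3.799 - 0.01*60.7837 = 3.1911
  y_2 = 2.2133 - 0.01*17.7067 = 2.0363
Step 3: grad_x = 2*8*3.1911 = 51.0583, grad_y = 2*4*2.0363 = 16.2902
  x_3 = 3.1911 - 0.01*51.0583 = 2.6806
  y_3 = 2.0363 - 0.01*16.2902 = 1.8734
Step 4: grad_x = 2*8*2.6806 = 42.889, grad_y = 2*4*1.8734 = 14.9869
  x_4 = 2.6806 - 0.01*42.889 = 2.2517
  y_4 = 1.8734 - 0.01*14.9869 = 1.7235
f(2.2517, 1.7235) = 8*2.2517^2 + 4*1.7235^2 = 52.442


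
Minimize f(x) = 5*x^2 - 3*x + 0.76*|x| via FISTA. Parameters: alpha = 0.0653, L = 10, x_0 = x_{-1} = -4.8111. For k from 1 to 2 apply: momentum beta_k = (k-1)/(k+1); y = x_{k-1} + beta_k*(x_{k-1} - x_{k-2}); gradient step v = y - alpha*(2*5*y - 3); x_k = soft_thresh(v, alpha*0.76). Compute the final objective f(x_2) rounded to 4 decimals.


FISTA on f(x) = 5*x^2 - 3*x + 0.76*|x|
L = 10, alpha = 0.0653
Iteration 1: beta = 0.0, y = -4.8111 + 0.0*(-4.8111 + 4.8111) = -4.8111
  grad(y) = -51.111, v = y - alpha*grad = -1.4736
  prox(v) = soft_thresh(-1.4736, 0.0496) = -1.4239
Iteration 2: beta = 0.3333, y = -1.4239 + 0.3333*(-1.4239 + 4.8111) = -0.2949
  grad(y) = -5.9486, v = y - alpha*grad = 0.0936
  prox(v) = soft_thresh(0.0936, 0.0496) = 0.044
f(x_2) = 5*0.044^2 - 3*0.044 + 0.76*|0.044| = -0.0888


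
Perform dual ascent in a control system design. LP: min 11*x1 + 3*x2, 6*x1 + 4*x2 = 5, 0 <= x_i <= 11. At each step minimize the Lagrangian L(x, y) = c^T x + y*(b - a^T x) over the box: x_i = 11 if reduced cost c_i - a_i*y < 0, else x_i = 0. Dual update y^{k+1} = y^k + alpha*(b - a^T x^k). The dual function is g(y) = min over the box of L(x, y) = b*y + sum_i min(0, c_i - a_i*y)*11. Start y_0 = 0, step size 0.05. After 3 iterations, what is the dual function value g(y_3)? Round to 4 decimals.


Dual ascent for LP: min 11*x1 + 3*x2, 6*x1 + 4*x2 = 5, 0 <= x_i <= 11
Step 1: y^k = 0.0, reduced costs: (11.0, 3.0)
  x^k = (0.0, 0.0), subgradient = b - a^T x = 5.0
  y^{k+1} = 0.0 + 0.05*5.0 = 0.25
Step 2: y^k = 0.25, reduced costs: (9.5, 2.0)
  x^k = (0.0, 0.0), subgradient = b - a^T x = 5.0
  y^{k+1} = 0.25 + 0.05*5.0 = 0.5
Step 3: y^k = 0.5, reduced costs: (8.0, 1.0)
  x^k = (0.0, 0.0), subgradient = b - a^T x = 5.0
  y^{k+1} = 0.5 + 0.05*5.0 = 0.75
Dual objective at y_3 = 0.75: reduced costs (6.5, 0.0), box minimizer x = (0.0, 0.0)
g(y_3) = b*y + (c1 - a1*y)*x1 + (c2 - a2*y)*x2 = 5*0.75 + 6.5*0.0 + 0.0*0.0 = 3.75 + 0.0 + 0.0 = 3.75


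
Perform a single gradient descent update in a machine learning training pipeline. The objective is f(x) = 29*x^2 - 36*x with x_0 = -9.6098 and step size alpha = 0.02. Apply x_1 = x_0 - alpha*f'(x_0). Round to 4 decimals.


We compute the gradient at x_0 and apply the update.
f'(x) = 58*x - 36
f'(-9.6098) = 58*-9.6098 - 36 = -593.3684
x_1 = -9.6098 - 0.02*-593.3684 = 2.2576


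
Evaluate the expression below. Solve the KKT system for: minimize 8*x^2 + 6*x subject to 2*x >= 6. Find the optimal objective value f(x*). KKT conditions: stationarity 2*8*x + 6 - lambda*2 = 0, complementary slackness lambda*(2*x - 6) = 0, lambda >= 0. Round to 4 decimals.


Step 1: Try lambda = 0 (constraint inactive).
x_unc = -6/(2*8) = -0.375
Check: 2*-0.375 = -0.75 < 6 -- violated!
Step 2: Constraint must be active: 2*x = 6
x* = 6/2 = 3.0
lambda = (2*8*3.0 + 6)/2 = 27.0
Step 3: Compute optimal value.
f(x*) = 8*3.0^2 + 6*3.0 = 90.0


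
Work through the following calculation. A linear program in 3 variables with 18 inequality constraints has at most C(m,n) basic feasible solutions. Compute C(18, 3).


Each vertex corresponds to some choice of n active constraints out of m, so the number of vertices is at most C(m, n) = m! / (n!(m-n)!).
m = 18, n = 3
Numerator: 18 * 17 * 16
Denominator: 3! = 6
C(18, 3) = 816


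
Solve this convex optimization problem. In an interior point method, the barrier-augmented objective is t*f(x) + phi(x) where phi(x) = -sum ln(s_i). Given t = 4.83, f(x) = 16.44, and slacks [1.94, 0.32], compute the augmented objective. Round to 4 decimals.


Step 1: Compute log-barrier.
ln values: [0.6627, -1.1394]
phi = -(0.6627 - 1.1394) = 0.4767
Step 2: Compute augmented objective.
t*f(x) = 4.83*16.44 = 79.4052
Total = 79.4052 + 0.4767 = 79.8819


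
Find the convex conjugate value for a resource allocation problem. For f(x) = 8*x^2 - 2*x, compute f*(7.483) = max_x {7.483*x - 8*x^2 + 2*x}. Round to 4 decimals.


f*(y) = sup_x {y*x - a*x^2 - b*x} = sup_x {(y-b)*x - a*x^2}
FOC: (y - b) - 2a*x = 0 => x* = (y - b)/(2a)
x* = (7.483 + 2)/(2*8) = 0.5927
f*(7.483) = (y-b)^2/(4a) = (7.483 + 2)^2/(4*8)
= 89.9273/32 = 2.8102


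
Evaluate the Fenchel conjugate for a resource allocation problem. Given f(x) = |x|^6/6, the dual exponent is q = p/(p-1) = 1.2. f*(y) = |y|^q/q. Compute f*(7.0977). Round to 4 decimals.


The conjugate exponent q satisfies 1/p + 1/q = 1.
p = 6, so q = 6/(6 - 1) = 1.2
|y|^q = 7.0977^1.2 = 10.5037
f*(7.0977) = 10.5037 / 1.2 = 8.7531


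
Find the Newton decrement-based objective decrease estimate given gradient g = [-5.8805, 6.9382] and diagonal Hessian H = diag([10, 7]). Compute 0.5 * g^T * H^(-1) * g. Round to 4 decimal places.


Step 1: H is diagonal, so H^(-1) * g = [-0.5881, 0.9912].
Step 2: g^T H^(-1) g = sum_i g_i^2 / H_ii
  = (-5.8805)^2/10 + (6.9382)^2/7
  = 3.458 + 6.8769 = 10.335
Step 3: Objective decrease = 0.5 * g^T H^(-1) g = 5.1675


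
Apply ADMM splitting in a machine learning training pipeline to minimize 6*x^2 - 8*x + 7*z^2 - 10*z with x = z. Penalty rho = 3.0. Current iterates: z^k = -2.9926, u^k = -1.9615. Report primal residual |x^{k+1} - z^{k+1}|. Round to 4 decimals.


ADMM iteration with rho = 3.0, z^k = -2.9926, u^k = -1.9615
Step 1: x-update.
Minimize 6*x^2 - 8*x + (3.0/2)*(x + 2.9926 - 1.9615)^2
FOC: (2*6 + 3.0)*x = 8 + 3.0*(-2.9926 + 1.9615)
x^{k+1} = 0.3271
Step 2: z-update.
Minimize 7*z^2 - 10*z + (3.0/2)*(0.3271 - z - 1.9615)^2
FOC: (2*7 + 3.0)*z = 10 + 3.0*(0.3271 - 1.9615)
z^{k+1} = 0.2998
Step 3: u-update.
u^{k+1} = -1.9615 + 0.3271 - 0.2998 = -1.9342
Step 4: Primal residual = |0.3271 - 0.2998| = 0.0273


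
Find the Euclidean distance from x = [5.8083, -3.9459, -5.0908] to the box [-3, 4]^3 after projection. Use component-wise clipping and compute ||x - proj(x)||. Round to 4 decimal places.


Project each component onto [-3, 4].
clip(5.8083) = 4.0, clip(-3.9459) = -3.0, clip(-5.0908) = -3.0
Projection = [4.0, -3.0, -3.0]
Squared diffs: [3.2699, 0.8947, 4.3714]
Distance = sqrt(8.536) = 2.9217


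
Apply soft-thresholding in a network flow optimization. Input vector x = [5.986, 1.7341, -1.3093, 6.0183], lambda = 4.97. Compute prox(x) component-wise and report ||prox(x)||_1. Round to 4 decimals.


Soft-thresholding with lambda = 4.97:
prox(5.986) = sign(5.986)*max(|5.986| - 4.97, 0) = 1.016
prox(1.7341) = sign(1.7341)*max(|1.7341| - 4.97, 0) = 0.0
prox(-1.3093) = sign(-1.3093)*max(|-1.3093| - 4.97, 0) = 0.0
prox(6.0183) = sign(6.0183)*max(|6.0183| - 4.97, 0) = 1.0483
prox(x) = [1.016, 0.0, 0.0, 1.0483]
||prox(x)||_1 = 1.016 + 0.0 + 0.0 + 1.0483 = 2.0643
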